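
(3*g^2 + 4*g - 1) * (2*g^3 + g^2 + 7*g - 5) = 6*g^5 + 11*g^4 + 23*g^3 + 12*g^2 - 27*g + 5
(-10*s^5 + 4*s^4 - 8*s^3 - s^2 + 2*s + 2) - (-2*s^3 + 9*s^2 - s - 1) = -10*s^5 + 4*s^4 - 6*s^3 - 10*s^2 + 3*s + 3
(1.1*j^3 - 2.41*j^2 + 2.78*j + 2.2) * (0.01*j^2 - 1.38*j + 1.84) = 0.011*j^5 - 1.5421*j^4 + 5.3776*j^3 - 8.2488*j^2 + 2.0792*j + 4.048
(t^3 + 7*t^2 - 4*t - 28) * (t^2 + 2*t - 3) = t^5 + 9*t^4 + 7*t^3 - 57*t^2 - 44*t + 84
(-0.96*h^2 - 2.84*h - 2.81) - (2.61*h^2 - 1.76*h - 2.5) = -3.57*h^2 - 1.08*h - 0.31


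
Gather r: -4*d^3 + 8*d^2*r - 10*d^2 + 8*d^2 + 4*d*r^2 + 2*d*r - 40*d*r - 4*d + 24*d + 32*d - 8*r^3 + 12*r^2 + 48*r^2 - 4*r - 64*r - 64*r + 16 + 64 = -4*d^3 - 2*d^2 + 52*d - 8*r^3 + r^2*(4*d + 60) + r*(8*d^2 - 38*d - 132) + 80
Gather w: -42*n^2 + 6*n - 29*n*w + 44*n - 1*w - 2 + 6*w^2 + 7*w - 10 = -42*n^2 + 50*n + 6*w^2 + w*(6 - 29*n) - 12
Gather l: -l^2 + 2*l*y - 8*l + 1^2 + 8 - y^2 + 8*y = -l^2 + l*(2*y - 8) - y^2 + 8*y + 9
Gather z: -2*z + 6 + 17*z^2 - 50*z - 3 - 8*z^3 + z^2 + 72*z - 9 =-8*z^3 + 18*z^2 + 20*z - 6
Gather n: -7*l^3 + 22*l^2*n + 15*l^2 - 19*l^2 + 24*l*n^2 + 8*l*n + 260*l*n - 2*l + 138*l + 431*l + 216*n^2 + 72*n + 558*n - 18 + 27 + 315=-7*l^3 - 4*l^2 + 567*l + n^2*(24*l + 216) + n*(22*l^2 + 268*l + 630) + 324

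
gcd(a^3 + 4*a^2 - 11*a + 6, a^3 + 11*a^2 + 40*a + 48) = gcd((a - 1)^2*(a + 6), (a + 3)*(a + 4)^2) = 1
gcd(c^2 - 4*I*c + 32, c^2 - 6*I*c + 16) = c - 8*I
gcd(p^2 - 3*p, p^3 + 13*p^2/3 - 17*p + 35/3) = 1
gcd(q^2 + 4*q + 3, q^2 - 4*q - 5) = q + 1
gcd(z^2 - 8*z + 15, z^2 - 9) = z - 3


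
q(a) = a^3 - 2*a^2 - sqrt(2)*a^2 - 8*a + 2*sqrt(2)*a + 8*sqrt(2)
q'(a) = 3*a^2 - 4*a - 2*sqrt(2)*a - 8 + 2*sqrt(2)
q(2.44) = -7.11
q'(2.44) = -3.97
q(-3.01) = -31.32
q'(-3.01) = 42.56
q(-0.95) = 12.29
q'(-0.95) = 4.02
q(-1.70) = 5.33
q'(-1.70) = 15.11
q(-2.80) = -22.93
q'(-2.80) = 37.47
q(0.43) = 8.54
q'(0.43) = -7.55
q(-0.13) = 11.93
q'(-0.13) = -4.23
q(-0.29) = 12.50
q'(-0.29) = -2.94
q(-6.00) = -296.57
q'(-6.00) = 143.80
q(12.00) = 1185.61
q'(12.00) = 344.89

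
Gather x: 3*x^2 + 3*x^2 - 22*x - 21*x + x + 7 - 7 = 6*x^2 - 42*x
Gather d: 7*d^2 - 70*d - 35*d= 7*d^2 - 105*d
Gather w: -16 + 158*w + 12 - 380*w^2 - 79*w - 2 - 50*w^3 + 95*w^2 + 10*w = -50*w^3 - 285*w^2 + 89*w - 6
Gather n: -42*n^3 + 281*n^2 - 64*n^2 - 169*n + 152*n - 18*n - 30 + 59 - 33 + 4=-42*n^3 + 217*n^2 - 35*n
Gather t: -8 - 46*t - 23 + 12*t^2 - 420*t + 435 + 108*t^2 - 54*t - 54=120*t^2 - 520*t + 350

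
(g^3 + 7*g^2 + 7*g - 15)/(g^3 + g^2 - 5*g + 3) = (g + 5)/(g - 1)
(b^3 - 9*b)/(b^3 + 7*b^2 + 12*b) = (b - 3)/(b + 4)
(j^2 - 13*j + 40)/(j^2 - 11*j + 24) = (j - 5)/(j - 3)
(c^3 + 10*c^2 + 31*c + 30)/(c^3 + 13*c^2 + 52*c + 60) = (c + 3)/(c + 6)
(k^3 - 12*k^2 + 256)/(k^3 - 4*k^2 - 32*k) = (k - 8)/k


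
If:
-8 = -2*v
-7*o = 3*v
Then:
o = -12/7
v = 4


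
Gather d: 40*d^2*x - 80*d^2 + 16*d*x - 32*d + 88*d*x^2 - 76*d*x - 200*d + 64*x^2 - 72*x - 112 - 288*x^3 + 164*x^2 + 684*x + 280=d^2*(40*x - 80) + d*(88*x^2 - 60*x - 232) - 288*x^3 + 228*x^2 + 612*x + 168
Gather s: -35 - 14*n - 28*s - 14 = -14*n - 28*s - 49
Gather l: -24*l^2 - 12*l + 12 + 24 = -24*l^2 - 12*l + 36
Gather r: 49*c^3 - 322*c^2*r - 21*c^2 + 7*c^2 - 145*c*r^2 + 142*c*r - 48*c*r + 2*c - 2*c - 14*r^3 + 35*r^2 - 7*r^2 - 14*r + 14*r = 49*c^3 - 14*c^2 - 14*r^3 + r^2*(28 - 145*c) + r*(-322*c^2 + 94*c)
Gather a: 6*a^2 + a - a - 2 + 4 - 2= 6*a^2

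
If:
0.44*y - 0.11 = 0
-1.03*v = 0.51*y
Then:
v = -0.12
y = 0.25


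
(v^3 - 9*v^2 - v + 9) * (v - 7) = v^4 - 16*v^3 + 62*v^2 + 16*v - 63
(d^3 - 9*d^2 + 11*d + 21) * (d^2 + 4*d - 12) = d^5 - 5*d^4 - 37*d^3 + 173*d^2 - 48*d - 252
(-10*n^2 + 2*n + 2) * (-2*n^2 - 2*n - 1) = 20*n^4 + 16*n^3 + 2*n^2 - 6*n - 2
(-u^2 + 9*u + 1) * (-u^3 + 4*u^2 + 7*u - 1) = u^5 - 13*u^4 + 28*u^3 + 68*u^2 - 2*u - 1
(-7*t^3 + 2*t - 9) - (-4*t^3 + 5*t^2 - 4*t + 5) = -3*t^3 - 5*t^2 + 6*t - 14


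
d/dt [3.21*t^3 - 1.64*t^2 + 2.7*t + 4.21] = 9.63*t^2 - 3.28*t + 2.7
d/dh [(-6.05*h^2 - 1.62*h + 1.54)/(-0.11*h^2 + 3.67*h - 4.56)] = (-22.3817*h^2 + 55.5148*h + 1.7354)/(0.0121*h^4 - 0.8074*h^3 + 14.4721*h^2 - 33.4704*h + 20.7936)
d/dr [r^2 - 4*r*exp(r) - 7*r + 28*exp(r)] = -4*r*exp(r) + 2*r + 24*exp(r) - 7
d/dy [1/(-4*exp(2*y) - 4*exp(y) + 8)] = (2*exp(y) + 1)*exp(y)/(4*(exp(2*y) + exp(y) - 2)^2)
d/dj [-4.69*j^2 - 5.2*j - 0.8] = -9.38*j - 5.2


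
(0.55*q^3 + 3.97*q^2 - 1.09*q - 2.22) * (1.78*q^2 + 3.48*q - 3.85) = 0.979*q^5 + 8.9806*q^4 + 9.7579*q^3 - 23.0293*q^2 - 3.5291*q + 8.547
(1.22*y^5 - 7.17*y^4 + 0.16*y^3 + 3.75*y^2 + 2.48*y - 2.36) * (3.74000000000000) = 4.5628*y^5 - 26.8158*y^4 + 0.5984*y^3 + 14.025*y^2 + 9.2752*y - 8.8264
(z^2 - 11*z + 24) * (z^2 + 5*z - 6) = z^4 - 6*z^3 - 37*z^2 + 186*z - 144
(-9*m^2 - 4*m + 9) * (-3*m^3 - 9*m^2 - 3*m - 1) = 27*m^5 + 93*m^4 + 36*m^3 - 60*m^2 - 23*m - 9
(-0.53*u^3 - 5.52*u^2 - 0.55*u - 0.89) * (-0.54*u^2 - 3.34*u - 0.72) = 0.2862*u^5 + 4.751*u^4 + 19.1154*u^3 + 6.292*u^2 + 3.3686*u + 0.6408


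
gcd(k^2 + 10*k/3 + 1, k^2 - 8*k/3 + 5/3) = 1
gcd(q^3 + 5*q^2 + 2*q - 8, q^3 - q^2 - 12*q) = 1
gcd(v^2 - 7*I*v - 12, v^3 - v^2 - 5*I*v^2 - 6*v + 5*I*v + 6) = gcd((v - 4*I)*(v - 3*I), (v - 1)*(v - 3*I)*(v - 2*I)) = v - 3*I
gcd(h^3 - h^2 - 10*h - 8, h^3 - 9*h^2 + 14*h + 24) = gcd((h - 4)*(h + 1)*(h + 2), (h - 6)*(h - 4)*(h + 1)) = h^2 - 3*h - 4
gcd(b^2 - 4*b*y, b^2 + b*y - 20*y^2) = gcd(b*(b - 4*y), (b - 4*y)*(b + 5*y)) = -b + 4*y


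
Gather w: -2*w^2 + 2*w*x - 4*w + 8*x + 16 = -2*w^2 + w*(2*x - 4) + 8*x + 16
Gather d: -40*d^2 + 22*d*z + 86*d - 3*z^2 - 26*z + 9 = -40*d^2 + d*(22*z + 86) - 3*z^2 - 26*z + 9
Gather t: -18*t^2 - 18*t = -18*t^2 - 18*t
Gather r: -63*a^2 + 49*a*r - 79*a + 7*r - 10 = -63*a^2 - 79*a + r*(49*a + 7) - 10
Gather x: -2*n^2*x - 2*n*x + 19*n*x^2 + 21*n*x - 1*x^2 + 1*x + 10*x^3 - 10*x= 10*x^3 + x^2*(19*n - 1) + x*(-2*n^2 + 19*n - 9)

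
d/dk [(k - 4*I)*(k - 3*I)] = 2*k - 7*I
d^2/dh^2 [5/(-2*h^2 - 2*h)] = 5*(h*(h + 1) - (2*h + 1)^2)/(h^3*(h + 1)^3)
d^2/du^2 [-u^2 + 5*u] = -2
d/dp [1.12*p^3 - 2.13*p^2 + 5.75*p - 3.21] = 3.36*p^2 - 4.26*p + 5.75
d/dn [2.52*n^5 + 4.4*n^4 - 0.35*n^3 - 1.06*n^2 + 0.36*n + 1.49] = 12.6*n^4 + 17.6*n^3 - 1.05*n^2 - 2.12*n + 0.36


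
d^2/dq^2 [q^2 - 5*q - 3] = 2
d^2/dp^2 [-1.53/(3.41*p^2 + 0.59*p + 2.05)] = (35.581986*p^2 + 6.156414*p - 1.53*(6.82*p + 0.59)*(13.64*p + 1.18) + 21.39093)/(3.41*p^2 + 0.59*p + 2.05)^3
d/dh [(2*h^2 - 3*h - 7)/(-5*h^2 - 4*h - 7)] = (-23*h^2 - 98*h - 7)/(25*h^4 + 40*h^3 + 86*h^2 + 56*h + 49)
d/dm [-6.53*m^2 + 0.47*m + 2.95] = 0.47 - 13.06*m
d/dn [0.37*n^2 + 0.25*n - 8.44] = 0.74*n + 0.25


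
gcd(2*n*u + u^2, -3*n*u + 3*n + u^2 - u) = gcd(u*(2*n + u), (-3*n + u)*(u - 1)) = 1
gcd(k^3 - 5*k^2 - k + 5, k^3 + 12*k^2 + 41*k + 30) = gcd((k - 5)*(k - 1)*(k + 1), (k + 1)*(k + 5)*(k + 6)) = k + 1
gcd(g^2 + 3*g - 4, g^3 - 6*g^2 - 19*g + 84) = g + 4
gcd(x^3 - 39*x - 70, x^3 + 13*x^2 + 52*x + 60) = x^2 + 7*x + 10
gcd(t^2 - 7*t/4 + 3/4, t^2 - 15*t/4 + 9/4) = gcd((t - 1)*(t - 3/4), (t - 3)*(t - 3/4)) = t - 3/4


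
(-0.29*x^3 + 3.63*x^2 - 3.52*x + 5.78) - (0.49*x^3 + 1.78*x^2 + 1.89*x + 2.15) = -0.78*x^3 + 1.85*x^2 - 5.41*x + 3.63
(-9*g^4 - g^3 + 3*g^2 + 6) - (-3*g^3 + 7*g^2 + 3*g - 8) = -9*g^4 + 2*g^3 - 4*g^2 - 3*g + 14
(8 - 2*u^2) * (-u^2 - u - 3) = 2*u^4 + 2*u^3 - 2*u^2 - 8*u - 24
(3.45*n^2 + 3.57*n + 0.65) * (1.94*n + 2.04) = 6.693*n^3 + 13.9638*n^2 + 8.5438*n + 1.326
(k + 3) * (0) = 0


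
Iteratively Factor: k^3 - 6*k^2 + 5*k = (k)*(k^2 - 6*k + 5) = k*(k - 5)*(k - 1)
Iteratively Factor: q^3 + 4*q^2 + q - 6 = (q - 1)*(q^2 + 5*q + 6) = (q - 1)*(q + 3)*(q + 2)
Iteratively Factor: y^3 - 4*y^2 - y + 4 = (y - 4)*(y^2 - 1) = (y - 4)*(y - 1)*(y + 1)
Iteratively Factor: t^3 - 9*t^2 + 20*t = (t)*(t^2 - 9*t + 20) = t*(t - 5)*(t - 4)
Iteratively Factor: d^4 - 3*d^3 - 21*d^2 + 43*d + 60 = (d - 5)*(d^3 + 2*d^2 - 11*d - 12) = (d - 5)*(d - 3)*(d^2 + 5*d + 4) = (d - 5)*(d - 3)*(d + 1)*(d + 4)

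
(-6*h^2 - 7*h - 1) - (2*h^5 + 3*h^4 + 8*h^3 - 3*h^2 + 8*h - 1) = -2*h^5 - 3*h^4 - 8*h^3 - 3*h^2 - 15*h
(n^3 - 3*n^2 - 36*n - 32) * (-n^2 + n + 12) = -n^5 + 4*n^4 + 45*n^3 - 40*n^2 - 464*n - 384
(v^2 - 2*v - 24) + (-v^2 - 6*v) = -8*v - 24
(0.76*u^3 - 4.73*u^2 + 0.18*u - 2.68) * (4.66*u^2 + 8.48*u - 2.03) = 3.5416*u^5 - 15.597*u^4 - 40.8144*u^3 - 1.3605*u^2 - 23.0918*u + 5.4404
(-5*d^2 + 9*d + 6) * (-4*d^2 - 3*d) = 20*d^4 - 21*d^3 - 51*d^2 - 18*d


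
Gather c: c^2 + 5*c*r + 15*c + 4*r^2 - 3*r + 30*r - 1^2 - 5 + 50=c^2 + c*(5*r + 15) + 4*r^2 + 27*r + 44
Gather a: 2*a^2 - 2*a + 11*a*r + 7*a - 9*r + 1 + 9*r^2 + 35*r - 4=2*a^2 + a*(11*r + 5) + 9*r^2 + 26*r - 3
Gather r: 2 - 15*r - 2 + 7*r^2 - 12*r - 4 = 7*r^2 - 27*r - 4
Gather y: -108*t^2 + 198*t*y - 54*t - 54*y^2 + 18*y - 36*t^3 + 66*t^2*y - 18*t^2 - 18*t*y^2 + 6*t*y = -36*t^3 - 126*t^2 - 54*t + y^2*(-18*t - 54) + y*(66*t^2 + 204*t + 18)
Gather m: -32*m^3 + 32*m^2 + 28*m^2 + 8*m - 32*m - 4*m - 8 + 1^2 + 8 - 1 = -32*m^3 + 60*m^2 - 28*m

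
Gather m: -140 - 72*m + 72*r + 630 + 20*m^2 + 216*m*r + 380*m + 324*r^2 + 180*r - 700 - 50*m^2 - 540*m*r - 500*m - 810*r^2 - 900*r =-30*m^2 + m*(-324*r - 192) - 486*r^2 - 648*r - 210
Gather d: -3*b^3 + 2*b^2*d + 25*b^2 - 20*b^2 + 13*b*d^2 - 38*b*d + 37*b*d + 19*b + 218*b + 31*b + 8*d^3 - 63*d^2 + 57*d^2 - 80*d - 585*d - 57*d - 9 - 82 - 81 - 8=-3*b^3 + 5*b^2 + 268*b + 8*d^3 + d^2*(13*b - 6) + d*(2*b^2 - b - 722) - 180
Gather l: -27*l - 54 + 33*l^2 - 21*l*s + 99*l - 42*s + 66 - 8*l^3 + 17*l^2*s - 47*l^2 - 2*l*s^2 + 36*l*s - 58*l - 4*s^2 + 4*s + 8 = -8*l^3 + l^2*(17*s - 14) + l*(-2*s^2 + 15*s + 14) - 4*s^2 - 38*s + 20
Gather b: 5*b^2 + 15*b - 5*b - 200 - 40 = 5*b^2 + 10*b - 240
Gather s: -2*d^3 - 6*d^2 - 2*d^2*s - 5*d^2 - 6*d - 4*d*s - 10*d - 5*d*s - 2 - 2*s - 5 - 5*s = -2*d^3 - 11*d^2 - 16*d + s*(-2*d^2 - 9*d - 7) - 7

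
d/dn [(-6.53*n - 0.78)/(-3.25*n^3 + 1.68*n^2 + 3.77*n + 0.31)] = (-42.445*n^3 + 3.3654*n^2 + 2.6208*n + 0.9163)/(10.5625*n^6 - 10.92*n^5 - 21.6826*n^4 + 10.6522*n^3 + 15.2545*n^2 + 2.3374*n + 0.0961)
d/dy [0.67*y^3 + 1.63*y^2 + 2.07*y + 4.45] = 2.01*y^2 + 3.26*y + 2.07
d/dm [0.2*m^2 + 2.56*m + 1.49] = 0.4*m + 2.56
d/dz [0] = 0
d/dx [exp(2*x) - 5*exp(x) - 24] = (2*exp(x) - 5)*exp(x)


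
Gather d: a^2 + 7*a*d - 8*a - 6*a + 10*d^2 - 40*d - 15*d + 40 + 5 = a^2 - 14*a + 10*d^2 + d*(7*a - 55) + 45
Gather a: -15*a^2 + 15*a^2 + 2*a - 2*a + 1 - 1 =0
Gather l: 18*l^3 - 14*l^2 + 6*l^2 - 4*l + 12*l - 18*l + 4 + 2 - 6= 18*l^3 - 8*l^2 - 10*l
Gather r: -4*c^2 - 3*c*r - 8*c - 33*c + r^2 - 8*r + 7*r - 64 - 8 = -4*c^2 - 41*c + r^2 + r*(-3*c - 1) - 72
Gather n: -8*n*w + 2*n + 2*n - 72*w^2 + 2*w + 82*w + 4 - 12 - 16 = n*(4 - 8*w) - 72*w^2 + 84*w - 24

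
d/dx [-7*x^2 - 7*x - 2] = -14*x - 7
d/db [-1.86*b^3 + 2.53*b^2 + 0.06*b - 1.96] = -5.58*b^2 + 5.06*b + 0.06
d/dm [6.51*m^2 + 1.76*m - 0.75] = 13.02*m + 1.76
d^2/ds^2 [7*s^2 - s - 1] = 14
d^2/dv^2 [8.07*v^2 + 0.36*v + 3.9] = 16.1400000000000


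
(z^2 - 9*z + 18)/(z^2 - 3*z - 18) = (z - 3)/(z + 3)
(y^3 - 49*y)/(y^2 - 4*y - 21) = y*(y + 7)/(y + 3)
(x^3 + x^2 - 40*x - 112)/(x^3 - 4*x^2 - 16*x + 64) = (x^2 - 3*x - 28)/(x^2 - 8*x + 16)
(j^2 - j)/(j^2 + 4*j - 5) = j/(j + 5)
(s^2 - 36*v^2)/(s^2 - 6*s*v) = (s + 6*v)/s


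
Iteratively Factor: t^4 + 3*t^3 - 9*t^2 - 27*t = (t + 3)*(t^3 - 9*t) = (t + 3)^2*(t^2 - 3*t) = t*(t + 3)^2*(t - 3)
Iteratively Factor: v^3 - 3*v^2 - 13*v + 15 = (v - 5)*(v^2 + 2*v - 3) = (v - 5)*(v - 1)*(v + 3)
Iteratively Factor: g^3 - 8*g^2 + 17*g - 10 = (g - 2)*(g^2 - 6*g + 5) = (g - 5)*(g - 2)*(g - 1)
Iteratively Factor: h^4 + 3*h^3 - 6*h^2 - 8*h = (h + 1)*(h^3 + 2*h^2 - 8*h) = h*(h + 1)*(h^2 + 2*h - 8) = h*(h - 2)*(h + 1)*(h + 4)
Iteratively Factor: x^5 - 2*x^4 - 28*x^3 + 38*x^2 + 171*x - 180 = (x - 5)*(x^4 + 3*x^3 - 13*x^2 - 27*x + 36) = (x - 5)*(x - 3)*(x^3 + 6*x^2 + 5*x - 12) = (x - 5)*(x - 3)*(x + 3)*(x^2 + 3*x - 4) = (x - 5)*(x - 3)*(x + 3)*(x + 4)*(x - 1)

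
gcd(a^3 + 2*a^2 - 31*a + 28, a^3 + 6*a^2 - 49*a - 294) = a + 7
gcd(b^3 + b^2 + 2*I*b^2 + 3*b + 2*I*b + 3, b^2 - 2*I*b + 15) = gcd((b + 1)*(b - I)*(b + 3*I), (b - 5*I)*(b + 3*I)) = b + 3*I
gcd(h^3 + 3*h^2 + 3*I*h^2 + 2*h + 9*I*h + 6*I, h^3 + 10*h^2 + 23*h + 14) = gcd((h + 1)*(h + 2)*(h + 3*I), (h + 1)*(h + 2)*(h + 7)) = h^2 + 3*h + 2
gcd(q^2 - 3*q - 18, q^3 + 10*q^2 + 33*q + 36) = q + 3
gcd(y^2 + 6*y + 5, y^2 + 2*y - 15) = y + 5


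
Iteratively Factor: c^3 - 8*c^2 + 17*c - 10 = (c - 1)*(c^2 - 7*c + 10) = (c - 5)*(c - 1)*(c - 2)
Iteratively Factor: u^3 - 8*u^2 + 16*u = (u)*(u^2 - 8*u + 16) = u*(u - 4)*(u - 4)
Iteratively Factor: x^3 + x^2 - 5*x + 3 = (x - 1)*(x^2 + 2*x - 3) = (x - 1)*(x + 3)*(x - 1)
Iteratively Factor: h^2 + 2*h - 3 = (h + 3)*(h - 1)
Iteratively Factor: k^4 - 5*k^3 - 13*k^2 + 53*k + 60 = (k - 4)*(k^3 - k^2 - 17*k - 15) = (k - 4)*(k + 3)*(k^2 - 4*k - 5) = (k - 4)*(k + 1)*(k + 3)*(k - 5)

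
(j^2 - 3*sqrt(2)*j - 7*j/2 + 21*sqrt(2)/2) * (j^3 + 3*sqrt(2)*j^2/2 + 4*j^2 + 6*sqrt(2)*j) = j^5 - 3*sqrt(2)*j^4/2 + j^4/2 - 23*j^3 - 3*sqrt(2)*j^3/4 - 9*j^2/2 + 21*sqrt(2)*j^2 + 126*j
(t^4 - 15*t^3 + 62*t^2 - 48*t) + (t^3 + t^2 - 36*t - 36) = t^4 - 14*t^3 + 63*t^2 - 84*t - 36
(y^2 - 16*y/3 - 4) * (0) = 0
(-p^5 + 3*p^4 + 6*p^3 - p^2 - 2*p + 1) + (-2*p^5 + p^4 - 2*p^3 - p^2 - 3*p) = -3*p^5 + 4*p^4 + 4*p^3 - 2*p^2 - 5*p + 1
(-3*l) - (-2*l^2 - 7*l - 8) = 2*l^2 + 4*l + 8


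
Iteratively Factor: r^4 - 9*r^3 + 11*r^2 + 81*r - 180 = (r - 4)*(r^3 - 5*r^2 - 9*r + 45) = (r - 5)*(r - 4)*(r^2 - 9) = (r - 5)*(r - 4)*(r - 3)*(r + 3)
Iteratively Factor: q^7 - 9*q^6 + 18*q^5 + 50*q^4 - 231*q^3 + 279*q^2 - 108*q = (q - 1)*(q^6 - 8*q^5 + 10*q^4 + 60*q^3 - 171*q^2 + 108*q) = (q - 1)*(q + 3)*(q^5 - 11*q^4 + 43*q^3 - 69*q^2 + 36*q) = (q - 3)*(q - 1)*(q + 3)*(q^4 - 8*q^3 + 19*q^2 - 12*q) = q*(q - 3)*(q - 1)*(q + 3)*(q^3 - 8*q^2 + 19*q - 12) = q*(q - 3)^2*(q - 1)*(q + 3)*(q^2 - 5*q + 4) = q*(q - 3)^2*(q - 1)^2*(q + 3)*(q - 4)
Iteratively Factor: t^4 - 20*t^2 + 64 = (t + 2)*(t^3 - 2*t^2 - 16*t + 32) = (t - 4)*(t + 2)*(t^2 + 2*t - 8) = (t - 4)*(t - 2)*(t + 2)*(t + 4)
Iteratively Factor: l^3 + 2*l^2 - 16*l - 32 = (l + 4)*(l^2 - 2*l - 8) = (l - 4)*(l + 4)*(l + 2)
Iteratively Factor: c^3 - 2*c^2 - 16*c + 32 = (c - 4)*(c^2 + 2*c - 8) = (c - 4)*(c - 2)*(c + 4)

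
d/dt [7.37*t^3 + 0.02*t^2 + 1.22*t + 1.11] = 22.11*t^2 + 0.04*t + 1.22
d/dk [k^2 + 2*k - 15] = 2*k + 2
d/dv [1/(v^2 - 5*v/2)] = 2*(5 - 4*v)/(v^2*(2*v - 5)^2)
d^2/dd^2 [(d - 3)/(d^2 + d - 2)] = 2*((2 - 3*d)*(d^2 + d - 2) + (d - 3)*(2*d + 1)^2)/(d^2 + d - 2)^3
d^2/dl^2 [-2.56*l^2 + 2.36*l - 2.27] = -5.12000000000000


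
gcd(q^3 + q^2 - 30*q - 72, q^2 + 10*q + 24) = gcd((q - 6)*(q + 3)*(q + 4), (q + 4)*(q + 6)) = q + 4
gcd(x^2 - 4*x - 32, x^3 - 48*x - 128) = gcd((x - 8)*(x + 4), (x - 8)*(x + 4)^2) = x^2 - 4*x - 32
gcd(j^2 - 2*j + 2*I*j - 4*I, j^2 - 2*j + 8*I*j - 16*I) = j - 2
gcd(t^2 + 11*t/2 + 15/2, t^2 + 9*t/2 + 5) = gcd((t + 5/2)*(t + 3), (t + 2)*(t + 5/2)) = t + 5/2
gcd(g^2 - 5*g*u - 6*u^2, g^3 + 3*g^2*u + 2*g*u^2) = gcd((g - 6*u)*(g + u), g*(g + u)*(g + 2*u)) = g + u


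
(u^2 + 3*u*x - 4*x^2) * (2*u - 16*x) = 2*u^3 - 10*u^2*x - 56*u*x^2 + 64*x^3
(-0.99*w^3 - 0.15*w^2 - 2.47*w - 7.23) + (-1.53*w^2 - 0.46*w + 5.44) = -0.99*w^3 - 1.68*w^2 - 2.93*w - 1.79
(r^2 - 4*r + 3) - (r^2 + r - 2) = 5 - 5*r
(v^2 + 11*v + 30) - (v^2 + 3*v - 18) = 8*v + 48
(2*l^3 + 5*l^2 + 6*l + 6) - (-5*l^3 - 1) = 7*l^3 + 5*l^2 + 6*l + 7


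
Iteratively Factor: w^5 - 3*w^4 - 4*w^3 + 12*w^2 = (w - 2)*(w^4 - w^3 - 6*w^2) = (w - 2)*(w + 2)*(w^3 - 3*w^2) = (w - 3)*(w - 2)*(w + 2)*(w^2) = w*(w - 3)*(w - 2)*(w + 2)*(w)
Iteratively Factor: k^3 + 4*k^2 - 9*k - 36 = (k + 3)*(k^2 + k - 12) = (k - 3)*(k + 3)*(k + 4)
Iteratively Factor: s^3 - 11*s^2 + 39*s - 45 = (s - 5)*(s^2 - 6*s + 9) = (s - 5)*(s - 3)*(s - 3)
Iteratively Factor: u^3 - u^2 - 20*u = (u + 4)*(u^2 - 5*u) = u*(u + 4)*(u - 5)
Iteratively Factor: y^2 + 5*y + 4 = (y + 1)*(y + 4)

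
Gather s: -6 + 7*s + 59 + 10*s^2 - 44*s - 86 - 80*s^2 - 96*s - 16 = -70*s^2 - 133*s - 49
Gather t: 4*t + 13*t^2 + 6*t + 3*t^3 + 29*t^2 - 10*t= 3*t^3 + 42*t^2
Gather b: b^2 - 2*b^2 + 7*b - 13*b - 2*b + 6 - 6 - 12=-b^2 - 8*b - 12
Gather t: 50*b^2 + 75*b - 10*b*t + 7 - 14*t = 50*b^2 + 75*b + t*(-10*b - 14) + 7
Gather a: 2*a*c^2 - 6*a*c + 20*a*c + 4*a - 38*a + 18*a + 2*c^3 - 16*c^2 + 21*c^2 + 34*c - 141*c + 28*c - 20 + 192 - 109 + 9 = a*(2*c^2 + 14*c - 16) + 2*c^3 + 5*c^2 - 79*c + 72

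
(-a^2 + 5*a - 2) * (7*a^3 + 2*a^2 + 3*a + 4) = -7*a^5 + 33*a^4 - 7*a^3 + 7*a^2 + 14*a - 8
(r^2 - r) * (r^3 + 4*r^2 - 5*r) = r^5 + 3*r^4 - 9*r^3 + 5*r^2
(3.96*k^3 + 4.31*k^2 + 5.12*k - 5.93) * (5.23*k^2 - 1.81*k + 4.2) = 20.7108*k^5 + 15.3737*k^4 + 35.6085*k^3 - 22.1791*k^2 + 32.2373*k - 24.906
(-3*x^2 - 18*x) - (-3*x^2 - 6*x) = -12*x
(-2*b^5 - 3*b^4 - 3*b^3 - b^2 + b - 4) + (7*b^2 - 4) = -2*b^5 - 3*b^4 - 3*b^3 + 6*b^2 + b - 8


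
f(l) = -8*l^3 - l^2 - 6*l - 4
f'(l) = -24*l^2 - 2*l - 6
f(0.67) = -10.88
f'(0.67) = -18.11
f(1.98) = -81.90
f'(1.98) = -104.05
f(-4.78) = 875.55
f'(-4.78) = -544.80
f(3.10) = -270.54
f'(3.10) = -242.84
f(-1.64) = 38.44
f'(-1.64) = -67.27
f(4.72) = -895.83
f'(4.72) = -550.12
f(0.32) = -6.28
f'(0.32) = -9.10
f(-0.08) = -3.52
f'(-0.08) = -5.99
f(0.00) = -4.00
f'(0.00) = -6.00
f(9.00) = -5971.00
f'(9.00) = -1968.00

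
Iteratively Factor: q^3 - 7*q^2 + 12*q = (q)*(q^2 - 7*q + 12) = q*(q - 4)*(q - 3)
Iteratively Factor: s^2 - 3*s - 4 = (s + 1)*(s - 4)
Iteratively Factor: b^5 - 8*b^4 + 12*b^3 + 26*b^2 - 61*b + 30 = (b - 5)*(b^4 - 3*b^3 - 3*b^2 + 11*b - 6) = (b - 5)*(b + 2)*(b^3 - 5*b^2 + 7*b - 3) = (b - 5)*(b - 1)*(b + 2)*(b^2 - 4*b + 3) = (b - 5)*(b - 1)^2*(b + 2)*(b - 3)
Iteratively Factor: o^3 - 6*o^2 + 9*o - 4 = (o - 1)*(o^2 - 5*o + 4) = (o - 4)*(o - 1)*(o - 1)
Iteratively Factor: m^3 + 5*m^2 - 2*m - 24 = (m + 3)*(m^2 + 2*m - 8) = (m - 2)*(m + 3)*(m + 4)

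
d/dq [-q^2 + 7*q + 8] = 7 - 2*q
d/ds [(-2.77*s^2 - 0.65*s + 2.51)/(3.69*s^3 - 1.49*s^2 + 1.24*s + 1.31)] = (10.2213*s^4 + 4.797*s^3 - 32.189*s^2 + 0.222399999999997*s - 3.9639)/(13.6161*s^6 - 10.9962*s^5 + 11.3713*s^4 + 5.9726*s^3 - 2.3662*s^2 + 3.2488*s + 1.7161)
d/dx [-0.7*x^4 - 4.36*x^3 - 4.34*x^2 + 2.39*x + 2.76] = -2.8*x^3 - 13.08*x^2 - 8.68*x + 2.39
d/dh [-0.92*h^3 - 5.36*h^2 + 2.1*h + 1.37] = -2.76*h^2 - 10.72*h + 2.1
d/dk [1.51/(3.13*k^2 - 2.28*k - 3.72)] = (3.4428 - 9.4526*k)/(-3.13*k^2 + 2.28*k + 3.72)^2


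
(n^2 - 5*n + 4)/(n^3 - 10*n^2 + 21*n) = (n^2 - 5*n + 4)/(n*(n^2 - 10*n + 21))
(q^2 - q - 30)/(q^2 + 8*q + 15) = (q - 6)/(q + 3)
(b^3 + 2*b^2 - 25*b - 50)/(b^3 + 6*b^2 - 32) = (b^3 + 2*b^2 - 25*b - 50)/(b^3 + 6*b^2 - 32)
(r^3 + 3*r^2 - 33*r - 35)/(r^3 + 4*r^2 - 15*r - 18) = (r^2 + 2*r - 35)/(r^2 + 3*r - 18)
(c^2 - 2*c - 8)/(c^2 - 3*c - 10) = (c - 4)/(c - 5)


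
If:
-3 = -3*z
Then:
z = 1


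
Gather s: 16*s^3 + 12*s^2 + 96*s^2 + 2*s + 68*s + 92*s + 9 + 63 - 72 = 16*s^3 + 108*s^2 + 162*s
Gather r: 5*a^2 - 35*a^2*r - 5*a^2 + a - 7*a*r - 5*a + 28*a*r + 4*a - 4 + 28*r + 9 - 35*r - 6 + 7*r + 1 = r*(-35*a^2 + 21*a)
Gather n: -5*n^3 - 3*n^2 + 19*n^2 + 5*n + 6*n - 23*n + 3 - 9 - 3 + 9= -5*n^3 + 16*n^2 - 12*n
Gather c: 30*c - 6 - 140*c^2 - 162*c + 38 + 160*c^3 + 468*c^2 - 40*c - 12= 160*c^3 + 328*c^2 - 172*c + 20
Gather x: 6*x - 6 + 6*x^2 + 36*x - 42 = 6*x^2 + 42*x - 48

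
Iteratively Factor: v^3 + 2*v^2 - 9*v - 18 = (v - 3)*(v^2 + 5*v + 6) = (v - 3)*(v + 3)*(v + 2)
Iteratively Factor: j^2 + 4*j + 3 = (j + 1)*(j + 3)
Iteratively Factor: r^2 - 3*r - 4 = (r - 4)*(r + 1)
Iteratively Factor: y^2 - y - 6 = (y - 3)*(y + 2)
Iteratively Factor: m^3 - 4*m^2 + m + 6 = (m - 2)*(m^2 - 2*m - 3) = (m - 3)*(m - 2)*(m + 1)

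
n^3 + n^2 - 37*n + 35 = (n - 5)*(n - 1)*(n + 7)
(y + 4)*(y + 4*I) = y^2 + 4*y + 4*I*y + 16*I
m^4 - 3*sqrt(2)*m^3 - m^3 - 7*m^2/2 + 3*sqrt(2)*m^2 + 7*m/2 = m*(m - 1)*(m - 7*sqrt(2)/2)*(m + sqrt(2)/2)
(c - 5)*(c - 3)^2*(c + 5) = c^4 - 6*c^3 - 16*c^2 + 150*c - 225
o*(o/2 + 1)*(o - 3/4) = o^3/2 + 5*o^2/8 - 3*o/4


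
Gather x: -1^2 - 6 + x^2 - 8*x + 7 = x^2 - 8*x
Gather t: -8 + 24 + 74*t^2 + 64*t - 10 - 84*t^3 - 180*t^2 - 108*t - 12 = -84*t^3 - 106*t^2 - 44*t - 6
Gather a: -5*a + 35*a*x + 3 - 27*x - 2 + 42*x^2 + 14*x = a*(35*x - 5) + 42*x^2 - 13*x + 1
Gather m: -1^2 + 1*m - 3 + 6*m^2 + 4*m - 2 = 6*m^2 + 5*m - 6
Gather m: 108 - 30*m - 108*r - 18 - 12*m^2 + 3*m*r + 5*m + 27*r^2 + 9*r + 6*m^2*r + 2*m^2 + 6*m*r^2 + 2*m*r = m^2*(6*r - 10) + m*(6*r^2 + 5*r - 25) + 27*r^2 - 99*r + 90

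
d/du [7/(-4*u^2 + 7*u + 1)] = 7*(8*u - 7)/(-4*u^2 + 7*u + 1)^2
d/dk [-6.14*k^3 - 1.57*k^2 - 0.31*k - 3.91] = -18.42*k^2 - 3.14*k - 0.31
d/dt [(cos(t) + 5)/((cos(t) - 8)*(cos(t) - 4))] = (cos(t)^2 + 10*cos(t) - 92)*sin(t)/((cos(t) - 8)^2*(cos(t) - 4)^2)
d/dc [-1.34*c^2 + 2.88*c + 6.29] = 2.88 - 2.68*c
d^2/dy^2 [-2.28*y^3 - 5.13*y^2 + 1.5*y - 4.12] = -13.68*y - 10.26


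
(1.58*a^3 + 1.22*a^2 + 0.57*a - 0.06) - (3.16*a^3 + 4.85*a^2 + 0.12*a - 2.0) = -1.58*a^3 - 3.63*a^2 + 0.45*a + 1.94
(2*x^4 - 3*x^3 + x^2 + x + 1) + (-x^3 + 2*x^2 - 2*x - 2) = 2*x^4 - 4*x^3 + 3*x^2 - x - 1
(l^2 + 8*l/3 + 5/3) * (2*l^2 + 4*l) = 2*l^4 + 28*l^3/3 + 14*l^2 + 20*l/3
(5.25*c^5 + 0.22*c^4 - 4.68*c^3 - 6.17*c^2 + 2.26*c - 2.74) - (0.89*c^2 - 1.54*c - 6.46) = 5.25*c^5 + 0.22*c^4 - 4.68*c^3 - 7.06*c^2 + 3.8*c + 3.72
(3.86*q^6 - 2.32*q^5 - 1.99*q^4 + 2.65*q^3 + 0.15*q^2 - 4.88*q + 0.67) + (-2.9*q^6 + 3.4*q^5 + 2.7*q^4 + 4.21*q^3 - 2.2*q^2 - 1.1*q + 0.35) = 0.96*q^6 + 1.08*q^5 + 0.71*q^4 + 6.86*q^3 - 2.05*q^2 - 5.98*q + 1.02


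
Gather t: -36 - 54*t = -54*t - 36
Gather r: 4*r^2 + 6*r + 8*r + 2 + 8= 4*r^2 + 14*r + 10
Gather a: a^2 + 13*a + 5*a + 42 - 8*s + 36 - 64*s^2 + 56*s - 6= a^2 + 18*a - 64*s^2 + 48*s + 72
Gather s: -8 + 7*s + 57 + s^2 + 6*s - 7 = s^2 + 13*s + 42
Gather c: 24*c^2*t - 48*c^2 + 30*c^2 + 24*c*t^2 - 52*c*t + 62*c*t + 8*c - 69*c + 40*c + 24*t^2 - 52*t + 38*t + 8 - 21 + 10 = c^2*(24*t - 18) + c*(24*t^2 + 10*t - 21) + 24*t^2 - 14*t - 3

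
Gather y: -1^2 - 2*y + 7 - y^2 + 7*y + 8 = -y^2 + 5*y + 14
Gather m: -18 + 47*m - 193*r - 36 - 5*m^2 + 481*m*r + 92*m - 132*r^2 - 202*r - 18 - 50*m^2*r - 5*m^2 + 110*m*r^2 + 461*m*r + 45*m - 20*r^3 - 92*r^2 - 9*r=m^2*(-50*r - 10) + m*(110*r^2 + 942*r + 184) - 20*r^3 - 224*r^2 - 404*r - 72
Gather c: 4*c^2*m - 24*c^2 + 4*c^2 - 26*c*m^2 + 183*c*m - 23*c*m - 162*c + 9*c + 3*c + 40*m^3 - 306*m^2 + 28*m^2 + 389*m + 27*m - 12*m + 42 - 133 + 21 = c^2*(4*m - 20) + c*(-26*m^2 + 160*m - 150) + 40*m^3 - 278*m^2 + 404*m - 70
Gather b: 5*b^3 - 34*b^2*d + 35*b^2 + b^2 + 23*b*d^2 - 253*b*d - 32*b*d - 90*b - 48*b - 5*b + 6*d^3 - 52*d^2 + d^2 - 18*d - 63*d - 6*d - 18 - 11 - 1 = 5*b^3 + b^2*(36 - 34*d) + b*(23*d^2 - 285*d - 143) + 6*d^3 - 51*d^2 - 87*d - 30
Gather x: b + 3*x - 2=b + 3*x - 2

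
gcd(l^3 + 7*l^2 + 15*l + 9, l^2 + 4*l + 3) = l^2 + 4*l + 3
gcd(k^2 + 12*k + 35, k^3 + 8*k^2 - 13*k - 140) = k^2 + 12*k + 35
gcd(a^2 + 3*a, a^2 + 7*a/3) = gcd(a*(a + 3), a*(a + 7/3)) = a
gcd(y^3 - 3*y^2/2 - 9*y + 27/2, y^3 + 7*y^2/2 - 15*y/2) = y - 3/2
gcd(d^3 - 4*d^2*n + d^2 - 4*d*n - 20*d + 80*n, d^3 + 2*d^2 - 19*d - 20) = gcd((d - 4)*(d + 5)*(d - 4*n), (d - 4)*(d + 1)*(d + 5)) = d^2 + d - 20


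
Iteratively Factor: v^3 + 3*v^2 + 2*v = (v + 1)*(v^2 + 2*v) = (v + 1)*(v + 2)*(v)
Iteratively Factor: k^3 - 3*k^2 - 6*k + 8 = (k - 1)*(k^2 - 2*k - 8) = (k - 4)*(k - 1)*(k + 2)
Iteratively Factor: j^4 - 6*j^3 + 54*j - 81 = (j - 3)*(j^3 - 3*j^2 - 9*j + 27) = (j - 3)^2*(j^2 - 9) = (j - 3)^2*(j + 3)*(j - 3)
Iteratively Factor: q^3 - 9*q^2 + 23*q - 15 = (q - 5)*(q^2 - 4*q + 3) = (q - 5)*(q - 3)*(q - 1)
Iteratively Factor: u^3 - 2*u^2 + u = (u - 1)*(u^2 - u) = (u - 1)^2*(u)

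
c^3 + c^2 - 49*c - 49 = (c - 7)*(c + 1)*(c + 7)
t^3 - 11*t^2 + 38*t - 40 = (t - 5)*(t - 4)*(t - 2)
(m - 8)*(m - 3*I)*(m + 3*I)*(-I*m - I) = -I*m^4 + 7*I*m^3 - I*m^2 + 63*I*m + 72*I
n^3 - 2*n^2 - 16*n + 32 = (n - 4)*(n - 2)*(n + 4)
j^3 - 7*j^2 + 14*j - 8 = (j - 4)*(j - 2)*(j - 1)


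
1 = 1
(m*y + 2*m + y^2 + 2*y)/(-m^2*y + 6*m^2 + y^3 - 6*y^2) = (y + 2)/(-m*y + 6*m + y^2 - 6*y)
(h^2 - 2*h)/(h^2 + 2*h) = (h - 2)/(h + 2)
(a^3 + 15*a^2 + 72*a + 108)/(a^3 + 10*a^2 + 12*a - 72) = (a + 3)/(a - 2)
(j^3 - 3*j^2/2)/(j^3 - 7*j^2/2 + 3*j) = j/(j - 2)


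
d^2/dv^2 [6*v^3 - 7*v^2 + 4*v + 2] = 36*v - 14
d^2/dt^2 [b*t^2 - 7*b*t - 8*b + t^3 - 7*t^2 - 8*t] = 2*b + 6*t - 14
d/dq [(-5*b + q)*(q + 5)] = -5*b + 2*q + 5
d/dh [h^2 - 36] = 2*h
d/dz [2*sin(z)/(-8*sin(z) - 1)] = -2*cos(z)/(8*sin(z) + 1)^2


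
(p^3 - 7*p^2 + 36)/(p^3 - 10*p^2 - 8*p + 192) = (p^2 - p - 6)/(p^2 - 4*p - 32)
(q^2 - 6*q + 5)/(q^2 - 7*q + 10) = (q - 1)/(q - 2)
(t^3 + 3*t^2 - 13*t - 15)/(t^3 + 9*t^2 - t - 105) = (t + 1)/(t + 7)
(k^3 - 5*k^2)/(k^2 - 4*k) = k*(k - 5)/(k - 4)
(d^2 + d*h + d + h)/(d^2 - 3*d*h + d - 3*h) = (d + h)/(d - 3*h)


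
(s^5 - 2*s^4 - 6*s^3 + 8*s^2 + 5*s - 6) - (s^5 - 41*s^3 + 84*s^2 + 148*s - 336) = -2*s^4 + 35*s^3 - 76*s^2 - 143*s + 330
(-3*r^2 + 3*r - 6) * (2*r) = -6*r^3 + 6*r^2 - 12*r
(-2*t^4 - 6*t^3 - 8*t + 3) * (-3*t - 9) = 6*t^5 + 36*t^4 + 54*t^3 + 24*t^2 + 63*t - 27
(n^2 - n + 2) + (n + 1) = n^2 + 3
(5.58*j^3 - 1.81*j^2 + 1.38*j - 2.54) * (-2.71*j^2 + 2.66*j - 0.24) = -15.1218*j^5 + 19.7479*j^4 - 9.8936*j^3 + 10.9886*j^2 - 7.0876*j + 0.6096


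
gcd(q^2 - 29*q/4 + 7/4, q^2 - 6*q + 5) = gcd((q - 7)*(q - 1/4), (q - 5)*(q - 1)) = 1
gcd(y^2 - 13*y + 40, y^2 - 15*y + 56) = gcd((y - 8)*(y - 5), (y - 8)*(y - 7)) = y - 8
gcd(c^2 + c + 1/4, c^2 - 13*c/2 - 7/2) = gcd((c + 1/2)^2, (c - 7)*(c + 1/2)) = c + 1/2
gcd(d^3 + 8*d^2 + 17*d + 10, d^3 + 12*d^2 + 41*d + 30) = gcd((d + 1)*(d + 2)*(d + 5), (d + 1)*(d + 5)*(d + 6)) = d^2 + 6*d + 5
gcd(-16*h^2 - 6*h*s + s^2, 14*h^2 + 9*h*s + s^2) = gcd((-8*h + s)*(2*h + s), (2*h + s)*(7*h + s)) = 2*h + s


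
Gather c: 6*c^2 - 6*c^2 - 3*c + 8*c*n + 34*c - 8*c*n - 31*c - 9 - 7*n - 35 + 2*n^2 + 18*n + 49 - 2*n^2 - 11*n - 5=0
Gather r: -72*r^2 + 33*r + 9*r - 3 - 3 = -72*r^2 + 42*r - 6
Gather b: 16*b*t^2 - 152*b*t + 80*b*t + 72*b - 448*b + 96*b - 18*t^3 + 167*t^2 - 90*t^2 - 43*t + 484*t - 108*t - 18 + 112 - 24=b*(16*t^2 - 72*t - 280) - 18*t^3 + 77*t^2 + 333*t + 70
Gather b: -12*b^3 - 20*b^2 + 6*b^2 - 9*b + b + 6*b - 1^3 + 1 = -12*b^3 - 14*b^2 - 2*b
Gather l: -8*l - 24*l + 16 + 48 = 64 - 32*l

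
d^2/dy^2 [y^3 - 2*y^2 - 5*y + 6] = 6*y - 4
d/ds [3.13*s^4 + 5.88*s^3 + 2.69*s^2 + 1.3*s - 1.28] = 12.52*s^3 + 17.64*s^2 + 5.38*s + 1.3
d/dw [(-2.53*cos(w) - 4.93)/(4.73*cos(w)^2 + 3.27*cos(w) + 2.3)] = (11.9669*sin(w)^2 - 46.6378*cos(w) - 22.269)*sin(w)/(4.73*cos(w)^2 + 3.27*cos(w) + 2.3)^2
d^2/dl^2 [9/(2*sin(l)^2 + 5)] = 36*(-4*sin(l)^4 + 16*sin(l)^2 - 5)/(6 - cos(2*l))^3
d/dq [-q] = -1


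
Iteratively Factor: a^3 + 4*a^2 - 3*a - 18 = (a + 3)*(a^2 + a - 6) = (a - 2)*(a + 3)*(a + 3)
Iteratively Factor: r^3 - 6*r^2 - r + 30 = (r - 3)*(r^2 - 3*r - 10) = (r - 5)*(r - 3)*(r + 2)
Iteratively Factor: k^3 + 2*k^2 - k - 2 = (k + 2)*(k^2 - 1) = (k - 1)*(k + 2)*(k + 1)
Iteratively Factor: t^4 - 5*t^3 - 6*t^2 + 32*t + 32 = (t + 2)*(t^3 - 7*t^2 + 8*t + 16) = (t - 4)*(t + 2)*(t^2 - 3*t - 4) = (t - 4)*(t + 1)*(t + 2)*(t - 4)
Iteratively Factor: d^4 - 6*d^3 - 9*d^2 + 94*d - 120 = (d - 3)*(d^3 - 3*d^2 - 18*d + 40) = (d - 3)*(d - 2)*(d^2 - d - 20) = (d - 5)*(d - 3)*(d - 2)*(d + 4)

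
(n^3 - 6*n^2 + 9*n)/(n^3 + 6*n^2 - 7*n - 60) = n*(n - 3)/(n^2 + 9*n + 20)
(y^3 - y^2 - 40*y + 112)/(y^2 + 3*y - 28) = y - 4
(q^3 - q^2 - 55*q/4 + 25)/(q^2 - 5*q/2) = q + 3/2 - 10/q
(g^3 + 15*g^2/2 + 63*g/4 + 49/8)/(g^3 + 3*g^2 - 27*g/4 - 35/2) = (4*g^2 + 16*g + 7)/(2*(2*g^2 - g - 10))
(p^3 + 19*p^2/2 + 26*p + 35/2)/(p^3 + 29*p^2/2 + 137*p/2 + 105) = (p + 1)/(p + 6)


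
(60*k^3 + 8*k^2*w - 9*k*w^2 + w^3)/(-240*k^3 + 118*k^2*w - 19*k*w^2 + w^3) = (2*k + w)/(-8*k + w)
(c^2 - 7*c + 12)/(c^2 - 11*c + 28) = (c - 3)/(c - 7)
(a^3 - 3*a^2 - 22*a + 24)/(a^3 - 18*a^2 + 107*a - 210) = (a^2 + 3*a - 4)/(a^2 - 12*a + 35)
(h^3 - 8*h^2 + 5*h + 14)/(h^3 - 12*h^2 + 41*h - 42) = (h + 1)/(h - 3)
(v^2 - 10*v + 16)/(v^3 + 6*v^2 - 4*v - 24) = (v - 8)/(v^2 + 8*v + 12)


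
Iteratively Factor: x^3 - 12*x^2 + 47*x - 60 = (x - 4)*(x^2 - 8*x + 15) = (x - 4)*(x - 3)*(x - 5)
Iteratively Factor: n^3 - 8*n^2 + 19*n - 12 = (n - 4)*(n^2 - 4*n + 3) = (n - 4)*(n - 1)*(n - 3)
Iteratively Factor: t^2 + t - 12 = (t - 3)*(t + 4)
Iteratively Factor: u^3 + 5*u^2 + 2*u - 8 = (u + 2)*(u^2 + 3*u - 4) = (u - 1)*(u + 2)*(u + 4)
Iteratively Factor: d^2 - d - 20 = (d - 5)*(d + 4)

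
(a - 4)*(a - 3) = a^2 - 7*a + 12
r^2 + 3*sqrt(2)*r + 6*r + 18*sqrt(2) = (r + 6)*(r + 3*sqrt(2))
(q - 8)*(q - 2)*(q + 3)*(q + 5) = q^4 - 2*q^3 - 49*q^2 - 22*q + 240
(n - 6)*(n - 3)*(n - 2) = n^3 - 11*n^2 + 36*n - 36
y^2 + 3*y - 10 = (y - 2)*(y + 5)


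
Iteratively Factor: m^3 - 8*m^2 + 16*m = (m - 4)*(m^2 - 4*m) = (m - 4)^2*(m)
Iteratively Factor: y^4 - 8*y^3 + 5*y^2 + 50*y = (y - 5)*(y^3 - 3*y^2 - 10*y) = (y - 5)^2*(y^2 + 2*y) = (y - 5)^2*(y + 2)*(y)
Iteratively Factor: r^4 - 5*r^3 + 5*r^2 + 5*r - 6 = (r + 1)*(r^3 - 6*r^2 + 11*r - 6) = (r - 3)*(r + 1)*(r^2 - 3*r + 2) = (r - 3)*(r - 1)*(r + 1)*(r - 2)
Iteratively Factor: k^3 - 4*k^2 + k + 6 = (k - 3)*(k^2 - k - 2) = (k - 3)*(k - 2)*(k + 1)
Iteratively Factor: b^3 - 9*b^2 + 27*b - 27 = (b - 3)*(b^2 - 6*b + 9) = (b - 3)^2*(b - 3)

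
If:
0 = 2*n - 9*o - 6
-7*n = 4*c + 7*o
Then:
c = -77*o/8 - 21/4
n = 9*o/2 + 3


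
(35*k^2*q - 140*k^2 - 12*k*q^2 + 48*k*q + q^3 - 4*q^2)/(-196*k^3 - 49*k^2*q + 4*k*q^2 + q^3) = (-5*k*q + 20*k + q^2 - 4*q)/(28*k^2 + 11*k*q + q^2)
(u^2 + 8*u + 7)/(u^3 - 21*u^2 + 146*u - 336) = (u^2 + 8*u + 7)/(u^3 - 21*u^2 + 146*u - 336)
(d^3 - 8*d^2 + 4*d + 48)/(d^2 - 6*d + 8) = (d^2 - 4*d - 12)/(d - 2)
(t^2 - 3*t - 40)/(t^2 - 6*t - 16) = (t + 5)/(t + 2)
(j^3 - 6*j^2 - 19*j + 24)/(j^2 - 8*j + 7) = (j^2 - 5*j - 24)/(j - 7)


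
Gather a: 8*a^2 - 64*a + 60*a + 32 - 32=8*a^2 - 4*a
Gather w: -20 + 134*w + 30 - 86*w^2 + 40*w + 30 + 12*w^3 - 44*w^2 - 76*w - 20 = 12*w^3 - 130*w^2 + 98*w + 20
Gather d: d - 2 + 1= d - 1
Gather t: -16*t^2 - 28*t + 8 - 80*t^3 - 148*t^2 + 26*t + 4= -80*t^3 - 164*t^2 - 2*t + 12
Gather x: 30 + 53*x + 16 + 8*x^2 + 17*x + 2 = 8*x^2 + 70*x + 48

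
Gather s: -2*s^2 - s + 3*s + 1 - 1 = -2*s^2 + 2*s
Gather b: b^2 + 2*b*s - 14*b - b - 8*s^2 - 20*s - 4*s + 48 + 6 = b^2 + b*(2*s - 15) - 8*s^2 - 24*s + 54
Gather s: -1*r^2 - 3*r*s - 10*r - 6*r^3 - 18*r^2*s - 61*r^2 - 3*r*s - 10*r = -6*r^3 - 62*r^2 - 20*r + s*(-18*r^2 - 6*r)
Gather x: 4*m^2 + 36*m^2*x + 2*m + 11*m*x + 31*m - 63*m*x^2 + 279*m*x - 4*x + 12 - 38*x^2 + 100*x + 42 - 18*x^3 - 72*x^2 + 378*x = 4*m^2 + 33*m - 18*x^3 + x^2*(-63*m - 110) + x*(36*m^2 + 290*m + 474) + 54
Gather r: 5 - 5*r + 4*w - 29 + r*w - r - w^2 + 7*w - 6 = r*(w - 6) - w^2 + 11*w - 30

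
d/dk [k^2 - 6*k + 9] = 2*k - 6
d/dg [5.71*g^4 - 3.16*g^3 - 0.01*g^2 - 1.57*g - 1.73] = 22.84*g^3 - 9.48*g^2 - 0.02*g - 1.57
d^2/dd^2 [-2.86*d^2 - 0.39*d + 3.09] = -5.72000000000000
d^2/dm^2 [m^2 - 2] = 2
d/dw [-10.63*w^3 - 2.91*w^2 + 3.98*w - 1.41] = -31.89*w^2 - 5.82*w + 3.98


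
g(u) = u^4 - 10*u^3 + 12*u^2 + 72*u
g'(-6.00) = -2016.00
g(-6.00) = 3456.00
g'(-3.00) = -378.00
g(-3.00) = 243.00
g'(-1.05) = 9.09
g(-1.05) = -49.58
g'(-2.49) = -235.52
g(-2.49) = 87.94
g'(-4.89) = -1230.44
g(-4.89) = 1675.96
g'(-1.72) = -78.39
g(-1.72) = -28.70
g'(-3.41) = -517.29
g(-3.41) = 425.75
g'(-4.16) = -834.97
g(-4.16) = 927.54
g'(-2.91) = -350.45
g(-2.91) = 210.23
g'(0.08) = 73.73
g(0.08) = 5.83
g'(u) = 4*u^3 - 30*u^2 + 24*u + 72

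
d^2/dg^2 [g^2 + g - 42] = 2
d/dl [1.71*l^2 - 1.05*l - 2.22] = 3.42*l - 1.05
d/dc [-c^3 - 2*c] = -3*c^2 - 2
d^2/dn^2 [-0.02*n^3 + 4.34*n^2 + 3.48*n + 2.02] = 8.68 - 0.12*n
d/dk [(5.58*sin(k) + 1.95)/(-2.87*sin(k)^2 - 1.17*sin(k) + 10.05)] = (16.0146*sin(k)^2 + 11.193*sin(k) + 58.3605)*cos(k)/(8.2369*sin(k)^4 + 6.7158*sin(k)^3 - 56.3181*sin(k)^2 - 23.517*sin(k) + 101.0025)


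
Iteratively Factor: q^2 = (q)*(q)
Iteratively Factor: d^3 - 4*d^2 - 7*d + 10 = (d - 5)*(d^2 + d - 2) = (d - 5)*(d + 2)*(d - 1)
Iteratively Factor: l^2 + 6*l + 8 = (l + 2)*(l + 4)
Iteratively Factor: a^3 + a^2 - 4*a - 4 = (a + 1)*(a^2 - 4) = (a + 1)*(a + 2)*(a - 2)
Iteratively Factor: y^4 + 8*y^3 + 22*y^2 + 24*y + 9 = (y + 3)*(y^3 + 5*y^2 + 7*y + 3) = (y + 1)*(y + 3)*(y^2 + 4*y + 3) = (y + 1)^2*(y + 3)*(y + 3)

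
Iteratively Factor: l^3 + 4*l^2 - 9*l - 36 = (l - 3)*(l^2 + 7*l + 12) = (l - 3)*(l + 3)*(l + 4)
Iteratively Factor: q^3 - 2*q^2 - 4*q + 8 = (q - 2)*(q^2 - 4) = (q - 2)^2*(q + 2)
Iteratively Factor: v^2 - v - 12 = (v - 4)*(v + 3)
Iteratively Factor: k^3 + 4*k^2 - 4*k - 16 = (k - 2)*(k^2 + 6*k + 8) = (k - 2)*(k + 2)*(k + 4)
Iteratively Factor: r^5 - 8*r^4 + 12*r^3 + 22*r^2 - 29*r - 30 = (r - 2)*(r^4 - 6*r^3 + 22*r + 15) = (r - 5)*(r - 2)*(r^3 - r^2 - 5*r - 3) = (r - 5)*(r - 3)*(r - 2)*(r^2 + 2*r + 1) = (r - 5)*(r - 3)*(r - 2)*(r + 1)*(r + 1)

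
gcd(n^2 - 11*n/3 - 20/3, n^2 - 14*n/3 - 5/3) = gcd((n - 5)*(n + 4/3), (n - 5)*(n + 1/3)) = n - 5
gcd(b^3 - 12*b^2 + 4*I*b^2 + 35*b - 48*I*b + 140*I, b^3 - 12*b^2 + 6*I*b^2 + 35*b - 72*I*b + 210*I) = b^2 - 12*b + 35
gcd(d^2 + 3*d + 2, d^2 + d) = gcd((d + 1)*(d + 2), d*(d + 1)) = d + 1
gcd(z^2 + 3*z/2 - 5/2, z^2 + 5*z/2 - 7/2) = z - 1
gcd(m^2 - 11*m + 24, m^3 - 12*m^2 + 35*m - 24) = m^2 - 11*m + 24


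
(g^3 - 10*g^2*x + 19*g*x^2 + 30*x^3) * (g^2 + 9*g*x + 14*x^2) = g^5 - g^4*x - 57*g^3*x^2 + 61*g^2*x^3 + 536*g*x^4 + 420*x^5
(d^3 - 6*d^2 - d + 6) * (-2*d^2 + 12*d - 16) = -2*d^5 + 24*d^4 - 86*d^3 + 72*d^2 + 88*d - 96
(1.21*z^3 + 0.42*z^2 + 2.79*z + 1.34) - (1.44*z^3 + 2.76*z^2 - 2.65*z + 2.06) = -0.23*z^3 - 2.34*z^2 + 5.44*z - 0.72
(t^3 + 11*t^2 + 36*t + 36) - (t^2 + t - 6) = t^3 + 10*t^2 + 35*t + 42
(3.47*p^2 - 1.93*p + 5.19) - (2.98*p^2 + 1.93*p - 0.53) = 0.49*p^2 - 3.86*p + 5.72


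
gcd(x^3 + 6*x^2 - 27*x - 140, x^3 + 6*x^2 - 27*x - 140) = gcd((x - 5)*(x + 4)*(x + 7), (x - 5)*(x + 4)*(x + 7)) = x^3 + 6*x^2 - 27*x - 140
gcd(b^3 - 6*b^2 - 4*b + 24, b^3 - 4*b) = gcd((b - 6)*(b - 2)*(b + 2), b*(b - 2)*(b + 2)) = b^2 - 4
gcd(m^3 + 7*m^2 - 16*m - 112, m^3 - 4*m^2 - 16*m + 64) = m^2 - 16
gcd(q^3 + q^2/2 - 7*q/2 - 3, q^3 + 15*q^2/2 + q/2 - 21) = 1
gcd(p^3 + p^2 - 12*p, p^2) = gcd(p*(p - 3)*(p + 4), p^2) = p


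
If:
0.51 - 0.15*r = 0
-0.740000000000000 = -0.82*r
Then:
No Solution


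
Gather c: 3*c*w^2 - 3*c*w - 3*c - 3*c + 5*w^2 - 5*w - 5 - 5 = c*(3*w^2 - 3*w - 6) + 5*w^2 - 5*w - 10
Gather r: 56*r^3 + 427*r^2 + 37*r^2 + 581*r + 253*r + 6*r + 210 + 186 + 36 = 56*r^3 + 464*r^2 + 840*r + 432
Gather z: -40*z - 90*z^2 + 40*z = -90*z^2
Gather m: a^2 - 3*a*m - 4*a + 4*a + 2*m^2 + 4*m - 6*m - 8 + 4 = a^2 + 2*m^2 + m*(-3*a - 2) - 4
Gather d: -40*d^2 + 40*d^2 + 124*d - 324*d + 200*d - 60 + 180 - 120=0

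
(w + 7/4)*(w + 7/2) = w^2 + 21*w/4 + 49/8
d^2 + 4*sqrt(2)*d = d*(d + 4*sqrt(2))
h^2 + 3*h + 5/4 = (h + 1/2)*(h + 5/2)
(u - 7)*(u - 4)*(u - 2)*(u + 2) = u^4 - 11*u^3 + 24*u^2 + 44*u - 112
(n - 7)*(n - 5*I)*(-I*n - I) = -I*n^3 - 5*n^2 + 6*I*n^2 + 30*n + 7*I*n + 35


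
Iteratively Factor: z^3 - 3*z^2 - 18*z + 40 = (z + 4)*(z^2 - 7*z + 10) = (z - 5)*(z + 4)*(z - 2)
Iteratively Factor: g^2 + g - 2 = (g - 1)*(g + 2)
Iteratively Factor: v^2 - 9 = (v - 3)*(v + 3)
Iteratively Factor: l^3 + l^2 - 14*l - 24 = (l - 4)*(l^2 + 5*l + 6) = (l - 4)*(l + 2)*(l + 3)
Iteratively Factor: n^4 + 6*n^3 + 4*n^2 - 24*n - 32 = (n + 2)*(n^3 + 4*n^2 - 4*n - 16) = (n + 2)*(n + 4)*(n^2 - 4) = (n + 2)^2*(n + 4)*(n - 2)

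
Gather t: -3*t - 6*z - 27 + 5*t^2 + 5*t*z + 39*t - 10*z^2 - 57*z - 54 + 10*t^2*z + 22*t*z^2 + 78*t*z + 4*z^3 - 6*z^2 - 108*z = t^2*(10*z + 5) + t*(22*z^2 + 83*z + 36) + 4*z^3 - 16*z^2 - 171*z - 81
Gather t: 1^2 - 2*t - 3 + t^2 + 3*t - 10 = t^2 + t - 12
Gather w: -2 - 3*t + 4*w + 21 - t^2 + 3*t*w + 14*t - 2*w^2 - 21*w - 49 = -t^2 + 11*t - 2*w^2 + w*(3*t - 17) - 30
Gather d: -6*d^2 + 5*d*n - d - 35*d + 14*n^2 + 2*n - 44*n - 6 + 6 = -6*d^2 + d*(5*n - 36) + 14*n^2 - 42*n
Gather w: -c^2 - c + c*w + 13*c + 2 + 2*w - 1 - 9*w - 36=-c^2 + 12*c + w*(c - 7) - 35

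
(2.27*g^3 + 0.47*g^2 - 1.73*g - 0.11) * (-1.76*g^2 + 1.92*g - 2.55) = -3.9952*g^5 + 3.5312*g^4 - 1.8413*g^3 - 4.3265*g^2 + 4.2003*g + 0.2805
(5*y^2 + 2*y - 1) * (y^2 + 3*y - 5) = 5*y^4 + 17*y^3 - 20*y^2 - 13*y + 5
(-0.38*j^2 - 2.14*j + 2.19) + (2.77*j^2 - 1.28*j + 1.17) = 2.39*j^2 - 3.42*j + 3.36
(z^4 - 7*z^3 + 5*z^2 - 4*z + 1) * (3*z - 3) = 3*z^5 - 24*z^4 + 36*z^3 - 27*z^2 + 15*z - 3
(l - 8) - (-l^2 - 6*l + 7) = l^2 + 7*l - 15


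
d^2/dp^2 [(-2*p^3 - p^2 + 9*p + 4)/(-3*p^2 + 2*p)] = 2*(-67*p^3 - 108*p^2 + 72*p - 16)/(p^3*(27*p^3 - 54*p^2 + 36*p - 8))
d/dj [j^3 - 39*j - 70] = 3*j^2 - 39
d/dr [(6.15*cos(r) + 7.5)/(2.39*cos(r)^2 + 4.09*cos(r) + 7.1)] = (14.6985*cos(r)^2 + 35.85*cos(r) - 12.99)*sin(r)/(5.7121*cos(r)^4 + 19.5502*cos(r)^3 + 50.6661*cos(r)^2 + 58.078*cos(r) + 50.41)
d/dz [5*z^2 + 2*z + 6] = 10*z + 2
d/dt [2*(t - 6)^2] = 4*t - 24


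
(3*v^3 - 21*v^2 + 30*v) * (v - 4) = 3*v^4 - 33*v^3 + 114*v^2 - 120*v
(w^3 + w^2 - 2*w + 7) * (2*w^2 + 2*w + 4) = 2*w^5 + 4*w^4 + 2*w^3 + 14*w^2 + 6*w + 28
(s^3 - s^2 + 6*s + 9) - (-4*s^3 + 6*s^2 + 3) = 5*s^3 - 7*s^2 + 6*s + 6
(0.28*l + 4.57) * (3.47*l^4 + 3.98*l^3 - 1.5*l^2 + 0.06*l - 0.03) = 0.9716*l^5 + 16.9723*l^4 + 17.7686*l^3 - 6.8382*l^2 + 0.2658*l - 0.1371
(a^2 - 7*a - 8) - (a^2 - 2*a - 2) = -5*a - 6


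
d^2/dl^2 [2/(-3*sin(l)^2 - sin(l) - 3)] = 2*(36*sin(l)^4 + 9*sin(l)^3 - 89*sin(l)^2 - 21*sin(l) + 16)/(3*sin(l)^2 + sin(l) + 3)^3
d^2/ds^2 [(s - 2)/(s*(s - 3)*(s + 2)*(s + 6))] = 2*(6*s^7 + 20*s^6 - 111*s^5 - 156*s^4 + 1428*s^3 + 216*s^2 - 2592*s - 2592)/(s^3*(s^9 + 15*s^8 + 39*s^7 - 343*s^6 - 1548*s^5 + 2052*s^4 + 15120*s^3 + 3888*s^2 - 46656*s - 46656))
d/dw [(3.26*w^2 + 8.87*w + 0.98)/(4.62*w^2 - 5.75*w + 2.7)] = (-59.7244*w^2 + 8.5488*w + 29.584)/(21.3444*w^4 - 53.13*w^3 + 58.0105*w^2 - 31.05*w + 7.29)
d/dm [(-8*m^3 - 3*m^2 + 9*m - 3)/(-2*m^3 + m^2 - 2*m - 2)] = (-14*m^4 + 68*m^3 + 27*m^2 + 18*m - 24)/(4*m^6 - 4*m^5 + 9*m^4 + 4*m^3 + 8*m + 4)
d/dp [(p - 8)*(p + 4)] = 2*p - 4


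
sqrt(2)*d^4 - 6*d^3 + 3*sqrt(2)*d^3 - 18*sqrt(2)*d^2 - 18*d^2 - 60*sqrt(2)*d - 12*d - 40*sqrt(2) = (d + 2)*(d - 5*sqrt(2))*(d + 2*sqrt(2))*(sqrt(2)*d + sqrt(2))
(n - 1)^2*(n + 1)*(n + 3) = n^4 + 2*n^3 - 4*n^2 - 2*n + 3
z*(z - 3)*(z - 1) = z^3 - 4*z^2 + 3*z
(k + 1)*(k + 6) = k^2 + 7*k + 6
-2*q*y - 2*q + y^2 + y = (-2*q + y)*(y + 1)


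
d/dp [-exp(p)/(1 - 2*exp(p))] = -exp(p)/(4*exp(2*p) - 4*exp(p) + 1)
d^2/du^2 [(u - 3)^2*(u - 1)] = 6*u - 14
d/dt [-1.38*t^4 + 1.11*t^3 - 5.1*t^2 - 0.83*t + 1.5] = -5.52*t^3 + 3.33*t^2 - 10.2*t - 0.83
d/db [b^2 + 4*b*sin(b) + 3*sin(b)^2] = 4*b*cos(b) + 2*b + 4*sin(b) + 3*sin(2*b)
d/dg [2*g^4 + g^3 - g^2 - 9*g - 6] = 8*g^3 + 3*g^2 - 2*g - 9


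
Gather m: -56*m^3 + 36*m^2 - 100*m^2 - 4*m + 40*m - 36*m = -56*m^3 - 64*m^2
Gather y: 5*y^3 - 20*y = 5*y^3 - 20*y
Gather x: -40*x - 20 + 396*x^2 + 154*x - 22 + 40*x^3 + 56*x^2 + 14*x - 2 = 40*x^3 + 452*x^2 + 128*x - 44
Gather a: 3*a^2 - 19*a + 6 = 3*a^2 - 19*a + 6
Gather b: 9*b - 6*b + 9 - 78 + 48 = 3*b - 21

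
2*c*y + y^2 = y*(2*c + y)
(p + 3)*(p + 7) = p^2 + 10*p + 21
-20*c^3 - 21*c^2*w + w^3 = (-5*c + w)*(c + w)*(4*c + w)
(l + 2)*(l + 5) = l^2 + 7*l + 10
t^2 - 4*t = t*(t - 4)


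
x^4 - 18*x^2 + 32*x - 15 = (x - 3)*(x - 1)^2*(x + 5)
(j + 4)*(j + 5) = j^2 + 9*j + 20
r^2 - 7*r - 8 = (r - 8)*(r + 1)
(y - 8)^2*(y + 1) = y^3 - 15*y^2 + 48*y + 64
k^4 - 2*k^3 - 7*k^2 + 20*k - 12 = (k - 2)^2*(k - 1)*(k + 3)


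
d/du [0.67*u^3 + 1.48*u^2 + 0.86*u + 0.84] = 2.01*u^2 + 2.96*u + 0.86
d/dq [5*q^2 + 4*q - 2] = 10*q + 4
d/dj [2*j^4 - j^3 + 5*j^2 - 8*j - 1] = 8*j^3 - 3*j^2 + 10*j - 8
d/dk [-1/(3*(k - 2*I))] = 1/(3*(k - 2*I)^2)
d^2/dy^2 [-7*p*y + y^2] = 2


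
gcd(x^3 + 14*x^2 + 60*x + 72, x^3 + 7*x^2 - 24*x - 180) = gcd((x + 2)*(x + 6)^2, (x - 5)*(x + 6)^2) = x^2 + 12*x + 36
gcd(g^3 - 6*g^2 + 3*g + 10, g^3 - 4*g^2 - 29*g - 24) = g + 1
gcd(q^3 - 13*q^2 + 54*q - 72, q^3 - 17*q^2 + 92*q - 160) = q - 4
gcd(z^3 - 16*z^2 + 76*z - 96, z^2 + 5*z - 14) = z - 2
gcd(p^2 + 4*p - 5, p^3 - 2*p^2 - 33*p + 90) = 1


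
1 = 1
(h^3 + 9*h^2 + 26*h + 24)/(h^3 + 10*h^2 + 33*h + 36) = (h + 2)/(h + 3)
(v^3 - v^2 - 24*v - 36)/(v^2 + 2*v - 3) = (v^2 - 4*v - 12)/(v - 1)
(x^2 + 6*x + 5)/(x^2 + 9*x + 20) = (x + 1)/(x + 4)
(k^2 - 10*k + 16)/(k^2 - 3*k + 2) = (k - 8)/(k - 1)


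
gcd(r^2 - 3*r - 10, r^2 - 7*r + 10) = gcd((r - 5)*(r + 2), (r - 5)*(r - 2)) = r - 5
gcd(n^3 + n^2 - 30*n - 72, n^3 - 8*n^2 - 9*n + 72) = n + 3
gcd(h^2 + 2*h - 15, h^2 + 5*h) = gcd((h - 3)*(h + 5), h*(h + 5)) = h + 5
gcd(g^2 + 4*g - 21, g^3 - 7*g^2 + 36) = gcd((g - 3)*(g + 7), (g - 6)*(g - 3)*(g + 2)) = g - 3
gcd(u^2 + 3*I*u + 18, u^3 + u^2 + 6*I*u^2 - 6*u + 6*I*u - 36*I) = u + 6*I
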